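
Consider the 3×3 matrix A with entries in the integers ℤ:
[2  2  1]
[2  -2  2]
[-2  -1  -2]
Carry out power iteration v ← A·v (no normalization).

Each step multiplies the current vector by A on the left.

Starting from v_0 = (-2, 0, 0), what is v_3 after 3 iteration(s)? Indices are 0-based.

v_0 = (-2, 0, 0).
v_1 = A·v_0 = (-4, -4, 4).
v_2 = A·v_1 = (-12, 8, 4).
v_3 = A·v_2 = (-4, -32, 8).

v_3 = (-4, -32, 8)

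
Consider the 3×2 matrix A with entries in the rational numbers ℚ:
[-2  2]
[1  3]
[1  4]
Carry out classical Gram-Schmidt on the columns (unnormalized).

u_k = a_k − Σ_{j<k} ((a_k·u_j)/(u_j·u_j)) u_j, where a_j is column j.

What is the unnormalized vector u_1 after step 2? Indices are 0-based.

u_1 = (3, 5/2, 7/2)

Step 1: u_0 = a_0 = (-2, 1, 1).
Step 2: u_1 = a_1 − (1/2)·u_0 = (3, 5/2, 7/2).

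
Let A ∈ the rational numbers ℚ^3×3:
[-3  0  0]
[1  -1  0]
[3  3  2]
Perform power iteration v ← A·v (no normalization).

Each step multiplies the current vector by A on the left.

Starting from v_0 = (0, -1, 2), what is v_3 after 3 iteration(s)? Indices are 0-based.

v_3 = (0, 1, 7)

v_0 = (0, -1, 2).
v_1 = A·v_0 = (0, 1, 1).
v_2 = A·v_1 = (0, -1, 5).
v_3 = A·v_2 = (0, 1, 7).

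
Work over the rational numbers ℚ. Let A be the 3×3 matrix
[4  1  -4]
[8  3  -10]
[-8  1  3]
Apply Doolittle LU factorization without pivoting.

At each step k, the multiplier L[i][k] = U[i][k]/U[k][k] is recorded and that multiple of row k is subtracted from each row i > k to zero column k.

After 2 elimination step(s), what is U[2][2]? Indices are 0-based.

[col 0] pivot 4
  R1 -= 2*R0 → (0, 1, -2)  (L[1][0] := 2)
  R2 -= -2*R0 → (0, 3, -5)  (L[2][0] := -2)
[col 1] pivot 1
  R2 -= 3*R1 → (0, 0, 1)  (L[2][1] := 3)

U[2][2] = 1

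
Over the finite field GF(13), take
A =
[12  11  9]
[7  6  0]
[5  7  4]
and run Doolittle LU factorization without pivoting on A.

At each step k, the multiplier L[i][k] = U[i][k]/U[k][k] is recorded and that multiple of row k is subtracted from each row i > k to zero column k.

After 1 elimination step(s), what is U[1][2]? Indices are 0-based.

k=0: U[0][0]=12
  eliminate (1,0): mult=6, new row 1: (0, 5, 11); set L[1][0]=6
  eliminate (2,0): mult=8, new row 2: (0, 10, 10); set L[2][0]=8

U[1][2] = 11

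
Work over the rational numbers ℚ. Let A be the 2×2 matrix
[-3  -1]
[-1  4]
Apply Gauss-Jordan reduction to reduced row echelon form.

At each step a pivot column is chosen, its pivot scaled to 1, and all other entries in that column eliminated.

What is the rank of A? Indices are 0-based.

rank = 2

[1] R0 /= -3  ⇒  (1, 1/3)
     R1 -= -1·R0  ⇒  (0, 13/3)
[2] R1 /= 13/3  ⇒  (0, 1)
     R0 -= 1/3·R1  ⇒  (1, 0)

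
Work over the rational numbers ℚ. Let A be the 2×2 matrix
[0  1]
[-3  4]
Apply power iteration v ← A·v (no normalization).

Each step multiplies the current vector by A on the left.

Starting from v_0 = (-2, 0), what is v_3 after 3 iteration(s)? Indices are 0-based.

v_3 = (24, 78)

v_0 = (-2, 0).
v_1 = A·v_0 = (0, 6).
v_2 = A·v_1 = (6, 24).
v_3 = A·v_2 = (24, 78).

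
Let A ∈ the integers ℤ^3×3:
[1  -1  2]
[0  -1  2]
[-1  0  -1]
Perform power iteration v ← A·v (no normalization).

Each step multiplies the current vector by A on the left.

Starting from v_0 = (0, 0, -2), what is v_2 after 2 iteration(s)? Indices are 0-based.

v_2 = (4, 8, 2)

v_0 = (0, 0, -2).
v_1 = A·v_0 = (-4, -4, 2).
v_2 = A·v_1 = (4, 8, 2).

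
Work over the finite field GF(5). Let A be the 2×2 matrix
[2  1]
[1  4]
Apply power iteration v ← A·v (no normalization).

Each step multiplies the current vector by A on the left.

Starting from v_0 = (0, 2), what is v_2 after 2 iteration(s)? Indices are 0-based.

v_0 = (0, 2).
v_1 = A·v_0 = (2, 3).
v_2 = A·v_1 = (2, 4).

v_2 = (2, 4)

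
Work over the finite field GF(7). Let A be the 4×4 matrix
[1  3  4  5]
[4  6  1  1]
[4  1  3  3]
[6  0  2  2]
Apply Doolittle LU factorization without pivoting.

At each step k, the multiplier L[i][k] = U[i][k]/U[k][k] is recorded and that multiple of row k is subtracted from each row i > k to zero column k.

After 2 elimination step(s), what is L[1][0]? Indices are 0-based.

L[1][0] = 4

Step 1: pivot at (0,0) is 1.
  row1 ← row1 − (4)·row0  ⇒  L[1][0]=4, U row1=(0, 1, 6, 2)
  row2 ← row2 − (4)·row0  ⇒  L[2][0]=4, U row2=(0, 3, 1, 4)
  row3 ← row3 − (6)·row0  ⇒  L[3][0]=6, U row3=(0, 3, 6, 0)
Step 2: pivot at (1,1) is 1.
  row2 ← row2 − (3)·row1  ⇒  L[2][1]=3, U row2=(0, 0, 4, 5)
  row3 ← row3 − (3)·row1  ⇒  L[3][1]=3, U row3=(0, 0, 2, 1)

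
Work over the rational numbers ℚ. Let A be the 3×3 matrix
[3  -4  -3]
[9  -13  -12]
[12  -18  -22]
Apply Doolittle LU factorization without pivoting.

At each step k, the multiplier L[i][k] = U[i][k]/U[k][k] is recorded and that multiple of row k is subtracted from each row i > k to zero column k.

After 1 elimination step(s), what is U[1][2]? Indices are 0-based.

k=0: U[0][0]=3
  eliminate (1,0): mult=3, new row 1: (0, -1, -3); set L[1][0]=3
  eliminate (2,0): mult=4, new row 2: (0, -2, -10); set L[2][0]=4

U[1][2] = -3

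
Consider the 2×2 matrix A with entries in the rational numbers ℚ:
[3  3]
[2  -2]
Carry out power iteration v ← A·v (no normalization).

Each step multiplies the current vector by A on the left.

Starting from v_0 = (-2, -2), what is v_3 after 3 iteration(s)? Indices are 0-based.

v_0 = (-2, -2).
v_1 = A·v_0 = (-12, 0).
v_2 = A·v_1 = (-36, -24).
v_3 = A·v_2 = (-180, -24).

v_3 = (-180, -24)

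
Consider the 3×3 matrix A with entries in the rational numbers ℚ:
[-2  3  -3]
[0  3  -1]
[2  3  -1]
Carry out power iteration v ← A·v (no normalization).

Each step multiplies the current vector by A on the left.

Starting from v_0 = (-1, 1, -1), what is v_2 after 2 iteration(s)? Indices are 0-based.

v_0 = (-1, 1, -1).
v_1 = A·v_0 = (8, 4, 2).
v_2 = A·v_1 = (-10, 10, 26).

v_2 = (-10, 10, 26)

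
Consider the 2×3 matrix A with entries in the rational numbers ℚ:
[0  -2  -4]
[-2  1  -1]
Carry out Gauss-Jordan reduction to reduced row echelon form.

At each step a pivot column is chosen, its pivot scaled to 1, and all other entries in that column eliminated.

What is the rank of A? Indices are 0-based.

rank = 2

step 1: exchange rows 0,1
step 1: normalize row 0 (÷-2) = (1, -1/2, 1/2)
step 2: normalize row 1 (÷-2) = (0, 1, 2)
  row 0: subtract -1/2×row1 = (1, 0, 3/2)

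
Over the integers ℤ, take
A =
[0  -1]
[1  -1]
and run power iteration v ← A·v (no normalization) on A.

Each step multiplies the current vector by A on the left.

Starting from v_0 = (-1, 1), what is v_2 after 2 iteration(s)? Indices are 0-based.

v_2 = (2, 1)

v_0 = (-1, 1).
v_1 = A·v_0 = (-1, -2).
v_2 = A·v_1 = (2, 1).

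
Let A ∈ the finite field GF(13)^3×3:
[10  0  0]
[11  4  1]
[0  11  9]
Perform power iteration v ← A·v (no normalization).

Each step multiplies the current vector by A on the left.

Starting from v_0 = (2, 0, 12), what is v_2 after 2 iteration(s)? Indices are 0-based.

v_0 = (2, 0, 12).
v_1 = A·v_0 = (7, 8, 4).
v_2 = A·v_1 = (5, 9, 7).

v_2 = (5, 9, 7)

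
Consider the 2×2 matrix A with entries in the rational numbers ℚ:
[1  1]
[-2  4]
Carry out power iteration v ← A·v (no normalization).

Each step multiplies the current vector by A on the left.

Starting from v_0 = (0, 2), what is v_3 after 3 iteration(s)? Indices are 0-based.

v_0 = (0, 2).
v_1 = A·v_0 = (2, 8).
v_2 = A·v_1 = (10, 28).
v_3 = A·v_2 = (38, 92).

v_3 = (38, 92)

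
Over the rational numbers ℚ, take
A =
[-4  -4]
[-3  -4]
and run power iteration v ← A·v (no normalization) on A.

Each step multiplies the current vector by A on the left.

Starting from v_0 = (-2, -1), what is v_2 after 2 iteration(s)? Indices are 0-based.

v_0 = (-2, -1).
v_1 = A·v_0 = (12, 10).
v_2 = A·v_1 = (-88, -76).

v_2 = (-88, -76)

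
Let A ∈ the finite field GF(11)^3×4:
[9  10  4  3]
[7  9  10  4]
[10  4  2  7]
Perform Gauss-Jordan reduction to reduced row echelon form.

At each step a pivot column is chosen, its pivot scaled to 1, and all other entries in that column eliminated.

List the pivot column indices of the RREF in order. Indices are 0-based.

step 1: normalize row 0 (÷9) = (1, 6, 9, 4)
  row 1: subtract 7×row0 = (0, 0, 2, 9)
  row 2: subtract 10×row0 = (0, 10, 0, 0)
step 2: exchange rows 1,2
step 2: normalize row 1 (÷10) = (0, 1, 0, 0)
  row 0: subtract 6×row1 = (1, 0, 9, 4)
step 3: normalize row 2 (÷2) = (0, 0, 1, 10)
  row 0: subtract 9×row2 = (1, 0, 0, 2)

pivot columns: 0, 1, 2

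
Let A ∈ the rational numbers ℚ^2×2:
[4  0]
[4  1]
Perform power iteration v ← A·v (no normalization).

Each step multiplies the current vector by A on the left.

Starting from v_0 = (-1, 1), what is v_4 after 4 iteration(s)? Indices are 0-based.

v_0 = (-1, 1).
v_1 = A·v_0 = (-4, -3).
v_2 = A·v_1 = (-16, -19).
v_3 = A·v_2 = (-64, -83).
v_4 = A·v_3 = (-256, -339).

v_4 = (-256, -339)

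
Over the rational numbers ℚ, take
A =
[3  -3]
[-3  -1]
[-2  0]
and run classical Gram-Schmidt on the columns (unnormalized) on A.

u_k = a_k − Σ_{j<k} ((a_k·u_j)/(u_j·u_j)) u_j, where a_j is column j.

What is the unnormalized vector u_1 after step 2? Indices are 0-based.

Step 1: u_0 = a_0 = (3, -3, -2).
Step 2: u_1 = a_1 − (-3/11)·u_0 = (-24/11, -20/11, -6/11).

u_1 = (-24/11, -20/11, -6/11)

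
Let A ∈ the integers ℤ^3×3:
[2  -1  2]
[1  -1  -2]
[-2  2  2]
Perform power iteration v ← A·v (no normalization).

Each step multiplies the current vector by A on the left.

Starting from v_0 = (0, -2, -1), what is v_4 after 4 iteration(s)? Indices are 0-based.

v_4 = (0, -112, 144)

v_0 = (0, -2, -1).
v_1 = A·v_0 = (0, 4, -6).
v_2 = A·v_1 = (-16, 8, -4).
v_3 = A·v_2 = (-48, -16, 40).
v_4 = A·v_3 = (0, -112, 144).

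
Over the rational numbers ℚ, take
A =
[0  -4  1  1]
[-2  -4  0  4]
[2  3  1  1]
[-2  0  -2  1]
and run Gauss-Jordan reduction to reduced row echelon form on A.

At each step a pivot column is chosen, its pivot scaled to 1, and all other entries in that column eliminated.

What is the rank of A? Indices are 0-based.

rank = 4

[1] R0 <-> R1
[1] R0 /= -2  ⇒  (1, 2, 0, -2)
     R2 -= 2·R0  ⇒  (0, -1, 1, 5)
     R3 -= -2·R0  ⇒  (0, 4, -2, -3)
[2] R1 /= -4  ⇒  (0, 1, -1/4, -1/4)
     R0 -= 2·R1  ⇒  (1, 0, 1/2, -3/2)
     R2 -= -1·R1  ⇒  (0, 0, 3/4, 19/4)
     R3 -= 4·R1  ⇒  (0, 0, -1, -2)
[3] R2 /= 3/4  ⇒  (0, 0, 1, 19/3)
     R0 -= 1/2·R2  ⇒  (1, 0, 0, -14/3)
     R1 -= -1/4·R2  ⇒  (0, 1, 0, 4/3)
     R3 -= -1·R2  ⇒  (0, 0, 0, 13/3)
[4] R3 /= 13/3  ⇒  (0, 0, 0, 1)
     R0 -= -14/3·R3  ⇒  (1, 0, 0, 0)
     R1 -= 4/3·R3  ⇒  (0, 1, 0, 0)
     R2 -= 19/3·R3  ⇒  (0, 0, 1, 0)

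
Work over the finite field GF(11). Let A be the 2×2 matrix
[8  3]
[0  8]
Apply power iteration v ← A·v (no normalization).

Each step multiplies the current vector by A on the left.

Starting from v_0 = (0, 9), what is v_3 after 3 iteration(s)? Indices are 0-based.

v_0 = (0, 9).
v_1 = A·v_0 = (5, 6).
v_2 = A·v_1 = (3, 4).
v_3 = A·v_2 = (3, 10).

v_3 = (3, 10)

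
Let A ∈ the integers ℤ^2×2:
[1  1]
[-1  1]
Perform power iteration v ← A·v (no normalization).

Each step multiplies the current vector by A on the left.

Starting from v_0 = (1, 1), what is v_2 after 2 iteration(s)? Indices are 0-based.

v_2 = (2, -2)

v_0 = (1, 1).
v_1 = A·v_0 = (2, 0).
v_2 = A·v_1 = (2, -2).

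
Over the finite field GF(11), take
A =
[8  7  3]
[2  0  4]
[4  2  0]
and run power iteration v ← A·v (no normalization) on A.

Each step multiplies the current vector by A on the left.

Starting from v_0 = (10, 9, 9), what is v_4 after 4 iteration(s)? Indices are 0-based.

v_4 = (2, 10, 3)

v_0 = (10, 9, 9).
v_1 = A·v_0 = (5, 1, 3).
v_2 = A·v_1 = (1, 0, 0).
v_3 = A·v_2 = (8, 2, 4).
v_4 = A·v_3 = (2, 10, 3).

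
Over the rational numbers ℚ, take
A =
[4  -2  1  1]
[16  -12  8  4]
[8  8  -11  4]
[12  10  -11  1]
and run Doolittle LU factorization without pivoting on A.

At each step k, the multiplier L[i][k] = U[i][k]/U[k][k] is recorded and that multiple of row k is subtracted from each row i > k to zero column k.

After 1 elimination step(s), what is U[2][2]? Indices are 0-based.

[col 0] pivot 4
  R1 -= 4*R0 → (0, -4, 4, 0)  (L[1][0] := 4)
  R2 -= 2*R0 → (0, 12, -13, 2)  (L[2][0] := 2)
  R3 -= 3*R0 → (0, 16, -14, -2)  (L[3][0] := 3)

U[2][2] = -13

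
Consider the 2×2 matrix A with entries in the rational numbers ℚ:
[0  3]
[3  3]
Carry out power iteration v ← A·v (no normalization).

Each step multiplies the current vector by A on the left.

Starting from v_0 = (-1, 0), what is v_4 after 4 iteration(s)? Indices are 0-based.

v_0 = (-1, 0).
v_1 = A·v_0 = (0, -3).
v_2 = A·v_1 = (-9, -9).
v_3 = A·v_2 = (-27, -54).
v_4 = A·v_3 = (-162, -243).

v_4 = (-162, -243)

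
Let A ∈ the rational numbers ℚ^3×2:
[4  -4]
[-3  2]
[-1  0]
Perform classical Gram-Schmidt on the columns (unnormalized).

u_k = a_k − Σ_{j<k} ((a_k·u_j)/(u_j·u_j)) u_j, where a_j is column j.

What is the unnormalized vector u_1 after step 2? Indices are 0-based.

u_1 = (-8/13, -7/13, -11/13)

Step 1: u_0 = a_0 = (4, -3, -1).
Step 2: u_1 = a_1 − (-11/13)·u_0 = (-8/13, -7/13, -11/13).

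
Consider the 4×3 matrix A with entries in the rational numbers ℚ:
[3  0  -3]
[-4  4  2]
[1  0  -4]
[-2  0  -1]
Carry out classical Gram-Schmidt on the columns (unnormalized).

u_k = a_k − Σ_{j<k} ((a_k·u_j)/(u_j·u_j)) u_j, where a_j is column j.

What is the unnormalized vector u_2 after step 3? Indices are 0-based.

Step 1: u_0 = a_0 = (3, -4, 1, -2).
Step 2: u_1 = a_1 − (-8/15)·u_0 = (8/5, 28/15, 8/15, -16/15).
Step 3: u_2 = a_2 − (-19/30)·u_0 − (-2/7)·u_1 = (-9/14, 0, -45/14, -18/7).

u_2 = (-9/14, 0, -45/14, -18/7)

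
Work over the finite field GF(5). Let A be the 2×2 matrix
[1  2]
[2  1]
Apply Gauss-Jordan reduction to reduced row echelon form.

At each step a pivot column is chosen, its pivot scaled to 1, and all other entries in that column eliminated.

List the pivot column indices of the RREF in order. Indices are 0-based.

pivot columns: 0, 1

[1] R0 /= 1  ⇒  (1, 2)
     R1 -= 2·R0  ⇒  (0, 2)
[2] R1 /= 2  ⇒  (0, 1)
     R0 -= 2·R1  ⇒  (1, 0)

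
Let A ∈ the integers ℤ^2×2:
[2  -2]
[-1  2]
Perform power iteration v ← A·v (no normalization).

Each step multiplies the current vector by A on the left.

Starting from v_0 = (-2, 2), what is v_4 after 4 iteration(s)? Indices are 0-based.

v_4 = (-328, 232)

v_0 = (-2, 2).
v_1 = A·v_0 = (-8, 6).
v_2 = A·v_1 = (-28, 20).
v_3 = A·v_2 = (-96, 68).
v_4 = A·v_3 = (-328, 232).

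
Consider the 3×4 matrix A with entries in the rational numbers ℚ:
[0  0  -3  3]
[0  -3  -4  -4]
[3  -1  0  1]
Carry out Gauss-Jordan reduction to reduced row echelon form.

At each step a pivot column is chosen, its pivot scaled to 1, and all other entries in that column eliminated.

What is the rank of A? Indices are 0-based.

rank = 3

pivot(0,0): swap R0↔R2
pivot(0,0)=3: scale R0 → (1, -1/3, 0, 1/3)
pivot(1,1)=-3: scale R1 → (0, 1, 4/3, 4/3)
  clear (0,1): R0 −= (-1/3)R1 → (1, 0, 4/9, 7/9)
pivot(2,2)=-3: scale R2 → (0, 0, 1, -1)
  clear (0,2): R0 −= (4/9)R2 → (1, 0, 0, 11/9)
  clear (1,2): R1 −= (4/3)R2 → (0, 1, 0, 8/3)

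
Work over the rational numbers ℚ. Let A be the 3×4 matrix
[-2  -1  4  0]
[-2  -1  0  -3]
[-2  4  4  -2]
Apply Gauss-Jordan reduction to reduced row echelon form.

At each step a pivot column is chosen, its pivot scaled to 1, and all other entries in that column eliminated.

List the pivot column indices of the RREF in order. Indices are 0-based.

pivot columns: 0, 1, 2

step 1: normalize row 0 (÷-2) = (1, 1/2, -2, 0)
  row 1: subtract -2×row0 = (0, 0, -4, -3)
  row 2: subtract -2×row0 = (0, 5, 0, -2)
step 2: exchange rows 1,2
step 2: normalize row 1 (÷5) = (0, 1, 0, -2/5)
  row 0: subtract 1/2×row1 = (1, 0, -2, 1/5)
step 3: normalize row 2 (÷-4) = (0, 0, 1, 3/4)
  row 0: subtract -2×row2 = (1, 0, 0, 17/10)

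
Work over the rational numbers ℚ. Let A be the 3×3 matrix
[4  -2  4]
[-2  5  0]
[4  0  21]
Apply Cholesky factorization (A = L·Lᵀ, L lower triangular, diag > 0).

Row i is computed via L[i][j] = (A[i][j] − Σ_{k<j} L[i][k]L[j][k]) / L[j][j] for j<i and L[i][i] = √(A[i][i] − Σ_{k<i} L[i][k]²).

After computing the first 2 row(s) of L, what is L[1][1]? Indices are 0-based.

L[1][1] = 2

Step 1: L[0][0] = √(4) = 2.
  L[1][0] = (-2) / L[0][0] = -1.
Step 2: L[1][1] = √(4) = 2.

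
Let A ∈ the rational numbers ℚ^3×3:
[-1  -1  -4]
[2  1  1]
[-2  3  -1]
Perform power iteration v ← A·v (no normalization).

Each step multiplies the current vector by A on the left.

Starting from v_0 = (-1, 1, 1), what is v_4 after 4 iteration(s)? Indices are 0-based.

v_4 = (-8, -16, -80)

v_0 = (-1, 1, 1).
v_1 = A·v_0 = (-4, 0, 4).
v_2 = A·v_1 = (-12, -4, 4).
v_3 = A·v_2 = (0, -24, 8).
v_4 = A·v_3 = (-8, -16, -80).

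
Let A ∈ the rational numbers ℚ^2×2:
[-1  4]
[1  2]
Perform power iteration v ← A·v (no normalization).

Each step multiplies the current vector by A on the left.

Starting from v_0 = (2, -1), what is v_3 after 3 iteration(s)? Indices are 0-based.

v_3 = (-30, -6)

v_0 = (2, -1).
v_1 = A·v_0 = (-6, 0).
v_2 = A·v_1 = (6, -6).
v_3 = A·v_2 = (-30, -6).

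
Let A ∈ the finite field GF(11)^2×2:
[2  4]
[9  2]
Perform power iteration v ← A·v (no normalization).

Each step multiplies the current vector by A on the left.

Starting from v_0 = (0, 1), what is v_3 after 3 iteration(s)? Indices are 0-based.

v_3 = (5, 4)

v_0 = (0, 1).
v_1 = A·v_0 = (4, 2).
v_2 = A·v_1 = (5, 7).
v_3 = A·v_2 = (5, 4).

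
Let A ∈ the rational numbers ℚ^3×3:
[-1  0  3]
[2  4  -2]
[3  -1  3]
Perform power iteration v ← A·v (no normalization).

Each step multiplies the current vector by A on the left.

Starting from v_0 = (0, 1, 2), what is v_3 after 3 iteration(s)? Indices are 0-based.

v_0 = (0, 1, 2).
v_1 = A·v_0 = (6, 0, 5).
v_2 = A·v_1 = (9, 2, 33).
v_3 = A·v_2 = (90, -40, 124).

v_3 = (90, -40, 124)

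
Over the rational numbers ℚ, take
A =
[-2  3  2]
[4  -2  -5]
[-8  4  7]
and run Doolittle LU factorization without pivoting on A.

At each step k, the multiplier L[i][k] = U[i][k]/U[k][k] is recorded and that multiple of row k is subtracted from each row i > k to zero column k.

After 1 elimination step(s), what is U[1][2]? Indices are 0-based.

U[1][2] = -1

Step 1: pivot at (0,0) is -2.
  row1 ← row1 − (-2)·row0  ⇒  L[1][0]=-2, U row1=(0, 4, -1)
  row2 ← row2 − (4)·row0  ⇒  L[2][0]=4, U row2=(0, -8, -1)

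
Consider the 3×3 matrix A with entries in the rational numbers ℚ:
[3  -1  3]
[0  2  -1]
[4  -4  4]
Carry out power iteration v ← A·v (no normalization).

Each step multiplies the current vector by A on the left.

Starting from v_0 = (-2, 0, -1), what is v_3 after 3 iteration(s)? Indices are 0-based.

v_0 = (-2, 0, -1).
v_1 = A·v_0 = (-9, 1, -12).
v_2 = A·v_1 = (-64, 14, -88).
v_3 = A·v_2 = (-470, 116, -664).

v_3 = (-470, 116, -664)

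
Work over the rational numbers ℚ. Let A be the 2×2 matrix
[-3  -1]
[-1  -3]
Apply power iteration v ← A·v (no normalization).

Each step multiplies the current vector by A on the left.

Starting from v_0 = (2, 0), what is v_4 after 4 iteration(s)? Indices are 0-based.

v_4 = (272, 240)

v_0 = (2, 0).
v_1 = A·v_0 = (-6, -2).
v_2 = A·v_1 = (20, 12).
v_3 = A·v_2 = (-72, -56).
v_4 = A·v_3 = (272, 240).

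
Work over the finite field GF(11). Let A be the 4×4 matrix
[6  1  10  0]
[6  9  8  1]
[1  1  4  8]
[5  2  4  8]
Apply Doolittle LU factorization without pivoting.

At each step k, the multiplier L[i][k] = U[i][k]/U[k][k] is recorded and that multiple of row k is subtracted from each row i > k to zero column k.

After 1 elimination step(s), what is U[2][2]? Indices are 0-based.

U[2][2] = 6

[col 0] pivot 6
  R1 -= 1*R0 → (0, 8, 9, 1)  (L[1][0] := 1)
  R2 -= 2*R0 → (0, 10, 6, 8)  (L[2][0] := 2)
  R3 -= 10*R0 → (0, 3, 3, 8)  (L[3][0] := 10)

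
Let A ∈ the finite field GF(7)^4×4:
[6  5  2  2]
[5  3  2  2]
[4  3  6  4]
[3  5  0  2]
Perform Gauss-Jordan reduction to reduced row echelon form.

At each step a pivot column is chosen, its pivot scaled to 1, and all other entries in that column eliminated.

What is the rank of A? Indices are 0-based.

pivot(0,0)=6: scale R0 → (1, 2, 5, 5)
  clear (1,0): R1 −= (5)R0 → (0, 0, 5, 5)
  clear (2,0): R2 −= (4)R0 → (0, 2, 0, 5)
  clear (3,0): R3 −= (3)R0 → (0, 6, 6, 1)
pivot(1,1): swap R1↔R2
pivot(1,1)=2: scale R1 → (0, 1, 0, 6)
  clear (0,1): R0 −= (2)R1 → (1, 0, 5, 0)
  clear (3,1): R3 −= (6)R1 → (0, 0, 6, 0)
pivot(2,2)=5: scale R2 → (0, 0, 1, 1)
  clear (0,2): R0 −= (5)R2 → (1, 0, 0, 2)
  clear (3,2): R3 −= (6)R2 → (0, 0, 0, 1)
pivot(3,3)=1: scale R3 → (0, 0, 0, 1)
  clear (0,3): R0 −= (2)R3 → (1, 0, 0, 0)
  clear (1,3): R1 −= (6)R3 → (0, 1, 0, 0)
  clear (2,3): R2 −= (1)R3 → (0, 0, 1, 0)

rank = 4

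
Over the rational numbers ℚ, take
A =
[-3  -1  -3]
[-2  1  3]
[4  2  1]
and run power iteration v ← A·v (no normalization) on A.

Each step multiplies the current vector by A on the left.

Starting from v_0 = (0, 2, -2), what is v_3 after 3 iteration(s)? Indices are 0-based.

v_3 = (18, 52, -58)

v_0 = (0, 2, -2).
v_1 = A·v_0 = (4, -4, 2).
v_2 = A·v_1 = (-14, -6, 10).
v_3 = A·v_2 = (18, 52, -58).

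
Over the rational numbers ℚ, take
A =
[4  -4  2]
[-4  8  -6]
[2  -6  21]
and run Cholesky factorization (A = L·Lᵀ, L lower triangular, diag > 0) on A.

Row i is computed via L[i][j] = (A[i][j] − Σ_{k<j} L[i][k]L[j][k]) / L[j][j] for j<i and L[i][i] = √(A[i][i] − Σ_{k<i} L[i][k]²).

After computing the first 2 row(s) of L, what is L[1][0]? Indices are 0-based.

Step 1: L[0][0] = √(4) = 2.
  L[1][0] = (-4) / L[0][0] = -2.
Step 2: L[1][1] = √(4) = 2.

L[1][0] = -2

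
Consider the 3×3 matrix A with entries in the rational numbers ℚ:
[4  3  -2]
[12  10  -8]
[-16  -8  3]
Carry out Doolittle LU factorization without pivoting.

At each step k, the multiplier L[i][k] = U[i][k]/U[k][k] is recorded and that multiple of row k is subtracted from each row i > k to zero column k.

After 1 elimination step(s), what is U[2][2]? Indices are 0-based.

k=0: U[0][0]=4
  eliminate (1,0): mult=3, new row 1: (0, 1, -2); set L[1][0]=3
  eliminate (2,0): mult=-4, new row 2: (0, 4, -5); set L[2][0]=-4

U[2][2] = -5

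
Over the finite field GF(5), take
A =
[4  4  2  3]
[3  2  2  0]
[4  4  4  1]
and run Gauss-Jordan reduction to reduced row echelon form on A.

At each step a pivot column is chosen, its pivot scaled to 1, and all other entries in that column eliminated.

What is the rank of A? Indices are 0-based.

rank = 3

[1] R0 /= 4  ⇒  (1, 1, 3, 2)
     R1 -= 3·R0  ⇒  (0, 4, 3, 4)
     R2 -= 4·R0  ⇒  (0, 0, 2, 3)
[2] R1 /= 4  ⇒  (0, 1, 2, 1)
     R0 -= 1·R1  ⇒  (1, 0, 1, 1)
[3] R2 /= 2  ⇒  (0, 0, 1, 4)
     R0 -= 1·R2  ⇒  (1, 0, 0, 2)
     R1 -= 2·R2  ⇒  (0, 1, 0, 3)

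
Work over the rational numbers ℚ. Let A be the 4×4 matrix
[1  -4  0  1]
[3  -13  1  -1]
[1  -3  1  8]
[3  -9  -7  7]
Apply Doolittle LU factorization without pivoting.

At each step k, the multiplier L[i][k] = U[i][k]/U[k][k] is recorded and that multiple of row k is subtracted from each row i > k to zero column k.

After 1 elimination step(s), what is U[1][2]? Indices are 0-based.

U[1][2] = 1

[col 0] pivot 1
  R1 -= 3*R0 → (0, -1, 1, -4)  (L[1][0] := 3)
  R2 -= 1*R0 → (0, 1, 1, 7)  (L[2][0] := 1)
  R3 -= 3*R0 → (0, 3, -7, 4)  (L[3][0] := 3)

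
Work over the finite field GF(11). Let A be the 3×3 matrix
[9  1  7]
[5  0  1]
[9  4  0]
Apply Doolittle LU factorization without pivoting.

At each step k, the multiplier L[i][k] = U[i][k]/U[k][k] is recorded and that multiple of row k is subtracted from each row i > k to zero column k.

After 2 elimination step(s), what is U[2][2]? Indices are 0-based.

Step 1: pivot at (0,0) is 9.
  row1 ← row1 − (3)·row0  ⇒  L[1][0]=3, U row1=(0, 8, 2)
  row2 ← row2 − (1)·row0  ⇒  L[2][0]=1, U row2=(0, 3, 4)
Step 2: pivot at (1,1) is 8.
  row2 ← row2 − (10)·row1  ⇒  L[2][1]=10, U row2=(0, 0, 6)

U[2][2] = 6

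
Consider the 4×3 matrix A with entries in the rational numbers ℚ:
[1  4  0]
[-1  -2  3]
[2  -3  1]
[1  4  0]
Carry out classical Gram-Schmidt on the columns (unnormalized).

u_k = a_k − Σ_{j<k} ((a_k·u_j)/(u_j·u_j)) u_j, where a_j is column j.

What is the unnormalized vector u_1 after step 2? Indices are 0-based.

u_1 = (24/7, -10/7, -29/7, 24/7)

Step 1: u_0 = a_0 = (1, -1, 2, 1).
Step 2: u_1 = a_1 − (4/7)·u_0 = (24/7, -10/7, -29/7, 24/7).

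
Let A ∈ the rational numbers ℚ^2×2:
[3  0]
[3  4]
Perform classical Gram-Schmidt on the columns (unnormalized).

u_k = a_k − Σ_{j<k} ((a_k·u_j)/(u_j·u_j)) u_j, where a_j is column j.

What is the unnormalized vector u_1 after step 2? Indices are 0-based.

u_1 = (-2, 2)

Step 1: u_0 = a_0 = (3, 3).
Step 2: u_1 = a_1 − (2/3)·u_0 = (-2, 2).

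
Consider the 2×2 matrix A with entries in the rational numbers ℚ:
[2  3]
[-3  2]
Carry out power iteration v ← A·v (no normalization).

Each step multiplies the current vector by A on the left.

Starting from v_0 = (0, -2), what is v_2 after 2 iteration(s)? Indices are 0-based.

v_0 = (0, -2).
v_1 = A·v_0 = (-6, -4).
v_2 = A·v_1 = (-24, 10).

v_2 = (-24, 10)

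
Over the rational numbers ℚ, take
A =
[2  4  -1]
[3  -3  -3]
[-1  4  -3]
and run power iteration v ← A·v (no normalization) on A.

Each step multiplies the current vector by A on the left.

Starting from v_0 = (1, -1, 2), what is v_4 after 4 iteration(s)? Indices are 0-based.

v_0 = (1, -1, 2).
v_1 = A·v_0 = (-4, 0, -11).
v_2 = A·v_1 = (3, 21, 37).
v_3 = A·v_2 = (53, -165, -30).
v_4 = A·v_3 = (-524, 744, -623).

v_4 = (-524, 744, -623)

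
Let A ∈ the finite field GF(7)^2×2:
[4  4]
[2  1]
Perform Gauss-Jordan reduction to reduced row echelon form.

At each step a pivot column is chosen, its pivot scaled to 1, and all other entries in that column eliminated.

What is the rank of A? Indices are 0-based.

[1] R0 /= 4  ⇒  (1, 1)
     R1 -= 2·R0  ⇒  (0, 6)
[2] R1 /= 6  ⇒  (0, 1)
     R0 -= 1·R1  ⇒  (1, 0)

rank = 2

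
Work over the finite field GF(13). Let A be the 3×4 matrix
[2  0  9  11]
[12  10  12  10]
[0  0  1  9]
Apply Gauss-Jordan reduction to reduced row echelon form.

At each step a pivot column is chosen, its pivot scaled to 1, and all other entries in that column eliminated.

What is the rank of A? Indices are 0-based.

pivot(0,0)=2: scale R0 → (1, 0, 11, 12)
  clear (1,0): R1 −= (12)R0 → (0, 10, 10, 9)
pivot(1,1)=10: scale R1 → (0, 1, 1, 10)
pivot(2,2)=1: scale R2 → (0, 0, 1, 9)
  clear (0,2): R0 −= (11)R2 → (1, 0, 0, 4)
  clear (1,2): R1 −= (1)R2 → (0, 1, 0, 1)

rank = 3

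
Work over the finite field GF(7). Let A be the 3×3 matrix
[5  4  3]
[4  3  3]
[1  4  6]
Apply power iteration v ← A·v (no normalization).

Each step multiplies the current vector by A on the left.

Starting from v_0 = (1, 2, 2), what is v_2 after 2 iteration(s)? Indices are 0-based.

v_2 = (5, 5, 6)

v_0 = (1, 2, 2).
v_1 = A·v_0 = (5, 2, 0).
v_2 = A·v_1 = (5, 5, 6).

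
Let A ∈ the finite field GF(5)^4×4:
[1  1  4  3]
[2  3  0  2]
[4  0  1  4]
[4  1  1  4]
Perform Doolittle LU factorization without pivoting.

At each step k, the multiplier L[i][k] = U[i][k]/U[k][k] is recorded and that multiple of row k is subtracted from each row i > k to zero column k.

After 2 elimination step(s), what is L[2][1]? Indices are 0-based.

[col 0] pivot 1
  R1 -= 2*R0 → (0, 1, 2, 1)  (L[1][0] := 2)
  R2 -= 4*R0 → (0, 1, 0, 2)  (L[2][0] := 4)
  R3 -= 4*R0 → (0, 2, 0, 2)  (L[3][0] := 4)
[col 1] pivot 1
  R2 -= 1*R1 → (0, 0, 3, 1)  (L[2][1] := 1)
  R3 -= 2*R1 → (0, 0, 1, 0)  (L[3][1] := 2)

L[2][1] = 1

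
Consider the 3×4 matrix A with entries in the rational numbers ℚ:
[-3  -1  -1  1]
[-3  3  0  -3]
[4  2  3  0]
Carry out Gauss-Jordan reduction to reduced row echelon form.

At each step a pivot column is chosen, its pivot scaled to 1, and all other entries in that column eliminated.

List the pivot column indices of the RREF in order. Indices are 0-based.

pivot columns: 0, 1, 2

pivot(0,0)=-3: scale R0 → (1, 1/3, 1/3, -1/3)
  clear (1,0): R1 −= (-3)R0 → (0, 4, 1, -4)
  clear (2,0): R2 −= (4)R0 → (0, 2/3, 5/3, 4/3)
pivot(1,1)=4: scale R1 → (0, 1, 1/4, -1)
  clear (0,1): R0 −= (1/3)R1 → (1, 0, 1/4, 0)
  clear (2,1): R2 −= (2/3)R1 → (0, 0, 3/2, 2)
pivot(2,2)=3/2: scale R2 → (0, 0, 1, 4/3)
  clear (0,2): R0 −= (1/4)R2 → (1, 0, 0, -1/3)
  clear (1,2): R1 −= (1/4)R2 → (0, 1, 0, -4/3)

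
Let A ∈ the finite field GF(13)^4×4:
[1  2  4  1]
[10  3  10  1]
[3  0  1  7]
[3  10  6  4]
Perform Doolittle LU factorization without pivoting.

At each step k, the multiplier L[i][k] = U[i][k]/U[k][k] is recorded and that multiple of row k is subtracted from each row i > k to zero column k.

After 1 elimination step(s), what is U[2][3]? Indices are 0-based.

U[2][3] = 4

[col 0] pivot 1
  R1 -= 10*R0 → (0, 9, 9, 4)  (L[1][0] := 10)
  R2 -= 3*R0 → (0, 7, 2, 4)  (L[2][0] := 3)
  R3 -= 3*R0 → (0, 4, 7, 1)  (L[3][0] := 3)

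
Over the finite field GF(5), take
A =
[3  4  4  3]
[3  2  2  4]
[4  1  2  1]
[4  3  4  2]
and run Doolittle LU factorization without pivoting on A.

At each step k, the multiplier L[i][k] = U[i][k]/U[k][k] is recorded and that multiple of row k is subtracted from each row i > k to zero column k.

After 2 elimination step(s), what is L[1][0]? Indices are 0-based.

[col 0] pivot 3
  R1 -= 1*R0 → (0, 3, 3, 1)  (L[1][0] := 1)
  R2 -= 3*R0 → (0, 4, 0, 2)  (L[2][0] := 3)
  R3 -= 3*R0 → (0, 1, 2, 3)  (L[3][0] := 3)
[col 1] pivot 3
  R2 -= 3*R1 → (0, 0, 1, 4)  (L[2][1] := 3)
  R3 -= 2*R1 → (0, 0, 1, 1)  (L[3][1] := 2)

L[1][0] = 1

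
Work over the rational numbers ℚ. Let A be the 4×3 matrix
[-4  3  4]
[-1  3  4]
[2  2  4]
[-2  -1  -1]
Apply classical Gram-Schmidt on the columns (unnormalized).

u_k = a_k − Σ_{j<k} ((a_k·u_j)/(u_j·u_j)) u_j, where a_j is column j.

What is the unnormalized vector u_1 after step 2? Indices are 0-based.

u_1 = (39/25, 66/25, 68/25, -43/25)

Step 1: u_0 = a_0 = (-4, -1, 2, -2).
Step 2: u_1 = a_1 − (-9/25)·u_0 = (39/25, 66/25, 68/25, -43/25).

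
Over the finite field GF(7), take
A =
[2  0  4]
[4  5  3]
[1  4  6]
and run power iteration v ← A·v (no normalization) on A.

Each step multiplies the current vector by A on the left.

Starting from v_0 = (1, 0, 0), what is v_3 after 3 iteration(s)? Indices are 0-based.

v_0 = (1, 0, 0).
v_1 = A·v_0 = (2, 4, 1).
v_2 = A·v_1 = (1, 3, 3).
v_3 = A·v_2 = (0, 0, 3).

v_3 = (0, 0, 3)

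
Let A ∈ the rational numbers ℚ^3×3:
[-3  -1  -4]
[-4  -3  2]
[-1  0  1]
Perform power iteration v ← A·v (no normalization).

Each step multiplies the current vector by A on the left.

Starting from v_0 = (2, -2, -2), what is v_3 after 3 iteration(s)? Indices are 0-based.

v_3 = (8, -38, -18)

v_0 = (2, -2, -2).
v_1 = A·v_0 = (4, -6, -4).
v_2 = A·v_1 = (10, -6, -8).
v_3 = A·v_2 = (8, -38, -18).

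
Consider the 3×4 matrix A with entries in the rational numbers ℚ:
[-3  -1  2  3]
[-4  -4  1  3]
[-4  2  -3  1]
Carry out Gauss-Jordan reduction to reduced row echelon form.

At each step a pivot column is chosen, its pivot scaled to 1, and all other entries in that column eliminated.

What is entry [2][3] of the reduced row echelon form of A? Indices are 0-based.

pivot(0,0)=-3: scale R0 → (1, 1/3, -2/3, -1)
  clear (1,0): R1 −= (-4)R0 → (0, -8/3, -5/3, -1)
  clear (2,0): R2 −= (-4)R0 → (0, 10/3, -17/3, -3)
pivot(1,1)=-8/3: scale R1 → (0, 1, 5/8, 3/8)
  clear (0,1): R0 −= (1/3)R1 → (1, 0, -7/8, -9/8)
  clear (2,1): R2 −= (10/3)R1 → (0, 0, -31/4, -17/4)
pivot(2,2)=-31/4: scale R2 → (0, 0, 1, 17/31)
  clear (0,2): R0 −= (-7/8)R2 → (1, 0, 0, -20/31)
  clear (1,2): R1 −= (5/8)R2 → (0, 1, 0, 1/31)

M[2][3] = 17/31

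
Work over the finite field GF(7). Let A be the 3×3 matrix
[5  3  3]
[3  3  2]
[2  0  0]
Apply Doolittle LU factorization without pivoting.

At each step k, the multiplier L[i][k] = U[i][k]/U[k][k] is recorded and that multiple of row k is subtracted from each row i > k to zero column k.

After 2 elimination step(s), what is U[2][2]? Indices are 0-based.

k=0: U[0][0]=5
  eliminate (1,0): mult=2, new row 1: (0, 4, 3); set L[1][0]=2
  eliminate (2,0): mult=6, new row 2: (0, 3, 3); set L[2][0]=6
k=1: U[1][1]=4
  eliminate (2,1): mult=6, new row 2: (0, 0, 6); set L[2][1]=6

U[2][2] = 6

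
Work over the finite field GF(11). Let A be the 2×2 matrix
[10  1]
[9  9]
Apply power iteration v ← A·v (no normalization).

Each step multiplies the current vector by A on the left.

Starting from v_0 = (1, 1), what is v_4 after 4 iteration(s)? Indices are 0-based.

v_0 = (1, 1).
v_1 = A·v_0 = (0, 7).
v_2 = A·v_1 = (7, 8).
v_3 = A·v_2 = (1, 3).
v_4 = A·v_3 = (2, 3).

v_4 = (2, 3)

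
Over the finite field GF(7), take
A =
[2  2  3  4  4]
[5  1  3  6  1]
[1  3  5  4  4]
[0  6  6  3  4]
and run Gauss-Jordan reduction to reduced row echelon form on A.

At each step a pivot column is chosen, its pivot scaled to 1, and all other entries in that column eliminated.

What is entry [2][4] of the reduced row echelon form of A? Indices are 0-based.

[1] R0 /= 2  ⇒  (1, 1, 5, 2, 2)
     R1 -= 5·R0  ⇒  (0, 3, 6, 3, 5)
     R2 -= 1·R0  ⇒  (0, 2, 0, 2, 2)
[2] R1 /= 3  ⇒  (0, 1, 2, 1, 4)
     R0 -= 1·R1  ⇒  (1, 0, 3, 1, 5)
     R2 -= 2·R1  ⇒  (0, 0, 3, 0, 1)
     R3 -= 6·R1  ⇒  (0, 0, 1, 4, 1)
[3] R2 /= 3  ⇒  (0, 0, 1, 0, 5)
     R0 -= 3·R2  ⇒  (1, 0, 0, 1, 4)
     R1 -= 2·R2  ⇒  (0, 1, 0, 1, 1)
     R3 -= 1·R2  ⇒  (0, 0, 0, 4, 3)
[4] R3 /= 4  ⇒  (0, 0, 0, 1, 6)
     R0 -= 1·R3  ⇒  (1, 0, 0, 0, 5)
     R1 -= 1·R3  ⇒  (0, 1, 0, 0, 2)

M[2][4] = 5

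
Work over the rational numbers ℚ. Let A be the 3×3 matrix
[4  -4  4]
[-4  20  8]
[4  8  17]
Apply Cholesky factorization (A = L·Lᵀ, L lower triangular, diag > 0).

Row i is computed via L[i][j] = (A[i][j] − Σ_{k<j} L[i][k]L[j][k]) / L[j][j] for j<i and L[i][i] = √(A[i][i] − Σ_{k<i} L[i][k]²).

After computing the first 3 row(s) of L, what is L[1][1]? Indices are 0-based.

Step 1: L[0][0] = √(4) = 2.
  L[1][0] = (-4) / L[0][0] = -2.
Step 2: L[1][1] = √(16) = 4.
  L[2][0] = (4) / L[0][0] = 2.
  L[2][1] = (12) / L[1][1] = 3.
Step 3: L[2][2] = √(4) = 2.

L[1][1] = 4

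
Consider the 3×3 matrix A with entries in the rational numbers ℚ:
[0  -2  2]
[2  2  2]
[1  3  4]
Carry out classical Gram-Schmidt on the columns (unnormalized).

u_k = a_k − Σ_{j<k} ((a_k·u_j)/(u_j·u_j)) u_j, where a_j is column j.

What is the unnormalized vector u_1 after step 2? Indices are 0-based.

Step 1: u_0 = a_0 = (0, 2, 1).
Step 2: u_1 = a_1 − (7/5)·u_0 = (-2, -4/5, 8/5).

u_1 = (-2, -4/5, 8/5)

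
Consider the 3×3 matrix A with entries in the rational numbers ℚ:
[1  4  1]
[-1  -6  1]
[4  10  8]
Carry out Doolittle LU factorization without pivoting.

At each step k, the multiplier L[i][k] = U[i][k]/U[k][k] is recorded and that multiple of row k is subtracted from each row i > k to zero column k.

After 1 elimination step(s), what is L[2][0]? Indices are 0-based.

L[2][0] = 4

Step 1: pivot at (0,0) is 1.
  row1 ← row1 − (-1)·row0  ⇒  L[1][0]=-1, U row1=(0, -2, 2)
  row2 ← row2 − (4)·row0  ⇒  L[2][0]=4, U row2=(0, -6, 4)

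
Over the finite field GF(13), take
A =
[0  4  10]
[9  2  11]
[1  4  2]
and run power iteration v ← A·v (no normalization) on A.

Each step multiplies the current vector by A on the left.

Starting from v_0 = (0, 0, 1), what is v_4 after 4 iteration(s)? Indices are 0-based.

v_0 = (0, 0, 1).
v_1 = A·v_0 = (10, 11, 2).
v_2 = A·v_1 = (12, 4, 6).
v_3 = A·v_2 = (11, 0, 1).
v_4 = A·v_3 = (10, 6, 0).

v_4 = (10, 6, 0)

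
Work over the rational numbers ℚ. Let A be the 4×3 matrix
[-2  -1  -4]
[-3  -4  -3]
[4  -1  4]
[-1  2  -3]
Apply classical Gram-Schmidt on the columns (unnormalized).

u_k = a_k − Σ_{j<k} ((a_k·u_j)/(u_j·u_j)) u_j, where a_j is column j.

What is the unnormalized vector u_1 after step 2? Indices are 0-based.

Step 1: u_0 = a_0 = (-2, -3, 4, -1).
Step 2: u_1 = a_1 − (4/15)·u_0 = (-7/15, -16/5, -31/15, 34/15).

u_1 = (-7/15, -16/5, -31/15, 34/15)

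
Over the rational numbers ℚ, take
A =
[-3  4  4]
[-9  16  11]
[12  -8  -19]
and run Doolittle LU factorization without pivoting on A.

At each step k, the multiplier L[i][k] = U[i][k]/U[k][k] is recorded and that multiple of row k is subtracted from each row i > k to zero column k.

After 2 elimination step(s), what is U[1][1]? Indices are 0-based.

U[1][1] = 4

Step 1: pivot at (0,0) is -3.
  row1 ← row1 − (3)·row0  ⇒  L[1][0]=3, U row1=(0, 4, -1)
  row2 ← row2 − (-4)·row0  ⇒  L[2][0]=-4, U row2=(0, 8, -3)
Step 2: pivot at (1,1) is 4.
  row2 ← row2 − (2)·row1  ⇒  L[2][1]=2, U row2=(0, 0, -1)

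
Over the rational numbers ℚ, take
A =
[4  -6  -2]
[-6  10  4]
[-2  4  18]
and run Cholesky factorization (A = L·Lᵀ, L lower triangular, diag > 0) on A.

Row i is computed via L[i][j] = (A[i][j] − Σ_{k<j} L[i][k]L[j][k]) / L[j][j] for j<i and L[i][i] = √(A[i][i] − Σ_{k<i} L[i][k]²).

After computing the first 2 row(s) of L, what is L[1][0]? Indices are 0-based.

L[1][0] = -3

Step 1: L[0][0] = √(4) = 2.
  L[1][0] = (-6) / L[0][0] = -3.
Step 2: L[1][1] = √(1) = 1.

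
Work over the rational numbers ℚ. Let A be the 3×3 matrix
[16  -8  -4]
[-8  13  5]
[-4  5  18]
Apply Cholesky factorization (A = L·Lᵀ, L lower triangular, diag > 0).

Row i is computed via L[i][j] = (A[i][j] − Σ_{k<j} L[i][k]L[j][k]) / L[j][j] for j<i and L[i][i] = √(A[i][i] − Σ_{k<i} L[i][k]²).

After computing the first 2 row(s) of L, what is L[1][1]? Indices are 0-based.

Step 1: L[0][0] = √(16) = 4.
  L[1][0] = (-8) / L[0][0] = -2.
Step 2: L[1][1] = √(9) = 3.

L[1][1] = 3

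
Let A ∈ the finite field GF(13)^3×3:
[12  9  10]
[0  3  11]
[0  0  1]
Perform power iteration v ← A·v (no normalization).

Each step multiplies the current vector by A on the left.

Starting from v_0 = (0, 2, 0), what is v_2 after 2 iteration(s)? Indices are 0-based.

v_0 = (0, 2, 0).
v_1 = A·v_0 = (5, 6, 0).
v_2 = A·v_1 = (10, 5, 0).

v_2 = (10, 5, 0)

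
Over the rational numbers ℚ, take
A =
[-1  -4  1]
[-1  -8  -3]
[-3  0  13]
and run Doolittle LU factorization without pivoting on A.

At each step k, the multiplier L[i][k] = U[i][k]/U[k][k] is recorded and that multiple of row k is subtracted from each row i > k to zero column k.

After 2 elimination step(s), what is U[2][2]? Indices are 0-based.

U[2][2] = -2

Step 1: pivot at (0,0) is -1.
  row1 ← row1 − (1)·row0  ⇒  L[1][0]=1, U row1=(0, -4, -4)
  row2 ← row2 − (3)·row0  ⇒  L[2][0]=3, U row2=(0, 12, 10)
Step 2: pivot at (1,1) is -4.
  row2 ← row2 − (-3)·row1  ⇒  L[2][1]=-3, U row2=(0, 0, -2)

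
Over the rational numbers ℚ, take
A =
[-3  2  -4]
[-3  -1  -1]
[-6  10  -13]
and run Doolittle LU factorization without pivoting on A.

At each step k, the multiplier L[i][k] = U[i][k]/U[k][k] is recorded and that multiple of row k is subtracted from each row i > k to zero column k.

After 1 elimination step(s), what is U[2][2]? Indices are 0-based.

U[2][2] = -5

Step 1: pivot at (0,0) is -3.
  row1 ← row1 − (1)·row0  ⇒  L[1][0]=1, U row1=(0, -3, 3)
  row2 ← row2 − (2)·row0  ⇒  L[2][0]=2, U row2=(0, 6, -5)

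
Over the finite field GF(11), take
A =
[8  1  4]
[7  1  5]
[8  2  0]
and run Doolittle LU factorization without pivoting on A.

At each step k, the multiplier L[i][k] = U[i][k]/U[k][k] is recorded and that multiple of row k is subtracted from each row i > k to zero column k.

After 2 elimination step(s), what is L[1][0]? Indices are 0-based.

[col 0] pivot 8
  R1 -= 5*R0 → (0, 7, 7)  (L[1][0] := 5)
  R2 -= 1*R0 → (0, 1, 7)  (L[2][0] := 1)
[col 1] pivot 7
  R2 -= 8*R1 → (0, 0, 6)  (L[2][1] := 8)

L[1][0] = 5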